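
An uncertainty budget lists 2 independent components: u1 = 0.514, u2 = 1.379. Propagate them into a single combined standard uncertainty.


uc = sqrt(0.514^2 + 1.379^2)
uc = sqrt(2.165837)
uc = 1.4717

1.4717


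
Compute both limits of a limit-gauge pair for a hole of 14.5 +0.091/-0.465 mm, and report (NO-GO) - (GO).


GO = nominal - lower_tol (smallest hole = maximum material condition)
GO = 14.5 - 0.465 = 14.035
NO-GO = nominal + upper_tol (largest hole = least material condition)
NO-GO = 14.5 + 0.091 = 14.591
spread = NO-GO - GO = 14.591 - 14.035 = 0.5560

0.5560


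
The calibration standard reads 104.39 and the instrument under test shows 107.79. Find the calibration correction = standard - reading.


Correction = standard - reading
= 104.39 - 107.79
= -3.4000

-3.4000


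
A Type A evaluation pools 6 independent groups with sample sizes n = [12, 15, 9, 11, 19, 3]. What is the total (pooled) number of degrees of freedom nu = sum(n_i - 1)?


nu = sum_i (n_i - 1)
nu = ((12 - 1) + (15 - 1) + (9 - 1) + (11 - 1) + (19 - 1) + (3 - 1))
nu = 11 + 14 + 8 + 10 + 18 + 2
nu = 63

63


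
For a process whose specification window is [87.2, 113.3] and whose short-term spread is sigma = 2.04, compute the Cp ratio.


Cp = (USL - LSL) / (6 * sigma)
= (113.3 - 87.2) / (6 * 2.04)
= 26.1000 / 12.2400
= 2.1324

2.1324


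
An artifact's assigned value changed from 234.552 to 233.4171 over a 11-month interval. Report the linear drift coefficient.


rate = (v2 - v1) / months
= (233.4171 - 234.552) / 11
= -1.1349 / 11
= -0.1032

-0.1032


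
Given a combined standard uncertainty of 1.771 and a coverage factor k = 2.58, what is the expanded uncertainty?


U = k * uc
U = 2.58 * 1.771
U = 4.5692

4.5692


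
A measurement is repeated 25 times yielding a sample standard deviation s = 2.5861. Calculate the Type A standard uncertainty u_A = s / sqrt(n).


u_A = s / sqrt(n)
u_A = 2.5861 / sqrt(25)
u_A = 2.5861 / 5
u_A = 0.5172

0.5172


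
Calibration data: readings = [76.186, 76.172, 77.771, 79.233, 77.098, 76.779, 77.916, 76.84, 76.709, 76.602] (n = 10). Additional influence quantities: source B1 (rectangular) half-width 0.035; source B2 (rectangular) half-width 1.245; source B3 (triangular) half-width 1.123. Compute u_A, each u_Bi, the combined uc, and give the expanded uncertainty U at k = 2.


mean = (76.186 + 76.172 + 77.771 + 79.233 + 77.098 + 76.779 + 77.916 + 76.84 + 76.709 + 76.602) / 10 = 77.1306
s = sqrt(sum((x - mean)^2)/(n-1)) = 0.93835153
u_A = s / sqrt(n) = 0.93835153 / sqrt(10) = 0.29673281
u_B1 = 0.035 / sqrt(3) = 0.020207259
u_B2 = 1.245 / sqrt(3) = 0.71880109
u_B3 = 1.123 / sqrt(6) = 0.45846283
uc = sqrt(0.29673281^2 + 0.020207259^2 + 0.71880109^2 + 0.45846283^2) = 0.90295175
U = k * uc = 2 * 0.90295175
U = 1.8059

1.8059


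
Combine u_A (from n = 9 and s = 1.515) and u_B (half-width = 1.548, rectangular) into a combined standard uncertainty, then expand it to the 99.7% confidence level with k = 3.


u_A = s / sqrt(n) = 1.515 / sqrt(9) = 0.505
u_B = half_width / sqrt(3) = 1.548 / sqrt(3) = 0.89373822
uc = sqrt(u_A^2 + u_B^2) = sqrt(0.505^2 + 0.89373822^2) = 1.0265442
U = k * uc = 3 * 1.0265442
U = 3.0796

3.0796


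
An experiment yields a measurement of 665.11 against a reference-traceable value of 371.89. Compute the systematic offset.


Systematic error = measured - true
= 665.11 - 371.89
= 293.2200

293.2200


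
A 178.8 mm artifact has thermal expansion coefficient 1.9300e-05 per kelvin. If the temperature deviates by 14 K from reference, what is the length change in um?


dL = L * alpha * dT
= 178.8 * 1.9300e-05 * 14
= 0.0483118 mm
dL_um = 0.0483118 * 1000 = 48.3118 um

48.3118


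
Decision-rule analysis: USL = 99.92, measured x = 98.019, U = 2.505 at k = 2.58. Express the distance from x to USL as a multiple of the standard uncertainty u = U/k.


u = U / k = 2.505 / 2.58 = 0.97093023
margin = |USL - x| = |99.92 - 98.019| = 1.901
z = margin / u = 1.901 / 0.97093023
z = 1.9579

1.9579


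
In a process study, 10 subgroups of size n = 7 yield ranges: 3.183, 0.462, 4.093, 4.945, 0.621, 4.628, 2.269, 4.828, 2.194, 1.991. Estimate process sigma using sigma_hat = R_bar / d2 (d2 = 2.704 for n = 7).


R_bar = (3.183 + 0.462 + 4.093 + 4.945 + 0.621 + 4.628 + 2.269 + 4.828 + 2.194 + 1.991) / 10
R_bar = 29.214 / 10 = 2.9214
sigma_hat = R_bar / d2 = 2.9214 / 2.704 = 1.0804

1.0804


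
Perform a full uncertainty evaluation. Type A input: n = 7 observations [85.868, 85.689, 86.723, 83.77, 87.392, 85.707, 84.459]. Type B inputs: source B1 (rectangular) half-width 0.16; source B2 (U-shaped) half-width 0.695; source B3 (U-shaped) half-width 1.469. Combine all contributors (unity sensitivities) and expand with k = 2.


mean = (85.868 + 85.689 + 86.723 + 83.77 + 87.392 + 85.707 + 84.459) / 7 = 85.65828571
s = sqrt(sum((x - mean)^2)/(n-1)) = 1.2376448
u_A = s / sqrt(n) = 1.2376448 / sqrt(7) = 0.46778576
u_B1 = 0.16 / sqrt(3) = 0.092376043
u_B2 = 0.695 / sqrt(2) = 0.49143921
u_B3 = 1.469 / sqrt(2) = 1.0387399
uc = sqrt(0.46778576^2 + 0.092376043^2 + 0.49143921^2 + 1.0387399^2) = 1.2441262
U = k * uc = 2 * 1.2441262
U = 2.4883

2.4883


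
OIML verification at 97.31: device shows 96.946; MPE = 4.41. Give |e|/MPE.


e = indication - reference = 96.946 - 97.31 = -0.3640
|e| = 0.3640
ratio = |e| / MPE = 0.3640 / 4.41
ratio = 0.0825

0.0825


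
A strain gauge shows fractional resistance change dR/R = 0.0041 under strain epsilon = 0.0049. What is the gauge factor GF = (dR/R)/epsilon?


GF = (dR/R) / epsilon
= 0.0041 / 0.0049
= 0.8367

0.8367


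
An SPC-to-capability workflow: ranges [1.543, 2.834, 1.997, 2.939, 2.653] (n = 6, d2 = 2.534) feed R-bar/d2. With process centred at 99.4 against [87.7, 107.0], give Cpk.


R_bar = (1.543 + 2.834 + 1.997 + 2.939 + 2.653) / 5 = 2.3932
sigma = R_bar / d2 = 2.3932 / 2.534 = 0.94443567
Cp = (USL - LSL)/(6*sigma) = (107.0 - 87.7)/(6*0.94443567) = 3.4059
Cpu = (107.0 - 99.4)/(3*0.94443567) = 2.6824
Cpl = (99.4 - 87.7)/(3*0.94443567) = 4.1295
Cpk = min(Cpu, Cpl) = 2.6824

2.6824


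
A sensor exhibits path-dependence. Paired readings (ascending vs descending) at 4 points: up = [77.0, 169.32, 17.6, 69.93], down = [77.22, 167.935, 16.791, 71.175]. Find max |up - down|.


|77.0 - 77.22| = 0.2200
|169.32 - 167.935| = 1.3850
|17.6 - 16.791| = 0.8090
|69.93 - 71.175| = 1.2450
hysteresis = max(diffs) = 1.3850

1.3850


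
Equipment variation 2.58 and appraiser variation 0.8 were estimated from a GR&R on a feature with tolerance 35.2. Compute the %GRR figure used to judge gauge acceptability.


GRR = sqrt(EV^2 + AV^2) = sqrt(2.58^2 + 0.8^2) = 2.7011849
%GRR = GRR / tol * 100 = 2.7011849 / 35.2 * 100
%GRR = 7.6738

7.6738


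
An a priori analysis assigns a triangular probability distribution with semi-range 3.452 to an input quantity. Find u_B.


u_B = half_width / sqrt(6)
u_B = 3.452 / 2.4494897
u_B = 1.4093

1.4093


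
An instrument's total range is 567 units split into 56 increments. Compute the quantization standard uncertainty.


resolution = range / divisions
resolution = 567 / 56 = 10.125
u_res = resolution / (2*sqrt(3))
u_res = 10.125 / 3.4641016
u_res = 2.9228

2.9228


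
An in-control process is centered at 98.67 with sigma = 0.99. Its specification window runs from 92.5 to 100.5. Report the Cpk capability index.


Cpu = (USL - mean) / (3*sigma) = (100.5 - 98.67) / (3*0.99) = 0.6162
Cpl = (mean - LSL) / (3*sigma) = (98.67 - 92.5) / (3*0.99) = 2.0774
Cpk = min(Cpu, Cpl) = 0.6162

0.6162


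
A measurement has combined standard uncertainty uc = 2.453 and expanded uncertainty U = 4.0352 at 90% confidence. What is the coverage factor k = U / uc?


k = U / uc
k = 4.0352 / 2.453
k = 1.645

1.645


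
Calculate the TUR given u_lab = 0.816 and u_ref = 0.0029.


TUR = u_lab / u_ref
= 0.816 / 0.0029
= 281.3793

281.3793


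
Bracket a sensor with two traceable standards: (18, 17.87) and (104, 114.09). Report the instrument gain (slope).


slope = (y2 - y1) / (x2 - x1)
= (114.09 - 17.87) / (104 - 18)
= 96.2200 / 86
= 1.1188

1.1188


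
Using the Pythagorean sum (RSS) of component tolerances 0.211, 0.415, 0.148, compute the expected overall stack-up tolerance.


RSS = sqrt(0.211^2 + 0.415^2 + 0.148^2)
= sqrt(0.23865)
= 0.4885

0.4885


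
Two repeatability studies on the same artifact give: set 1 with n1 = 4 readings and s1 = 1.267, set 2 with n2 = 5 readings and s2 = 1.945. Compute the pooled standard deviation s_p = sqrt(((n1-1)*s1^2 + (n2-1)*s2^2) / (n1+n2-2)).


s_p = sqrt(((n1-1)*s1^2 + (n2-1)*s2^2) / (n1+n2-2))
numerator = (4-1)*1.267^2 + (5-1)*1.945^2 = 4.815867 + 15.1321 = 19.947967
denominator = 4 + 5 - 2 = 7
s_p^2 = 19.947967 / 7 = 2.8497096
s_p = sqrt(2.8497096) = 1.6881

1.6881


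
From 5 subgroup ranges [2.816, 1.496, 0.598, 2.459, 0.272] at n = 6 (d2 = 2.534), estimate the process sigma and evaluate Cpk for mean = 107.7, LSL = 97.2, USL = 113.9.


R_bar = (2.816 + 1.496 + 0.598 + 2.459 + 0.272) / 5 = 1.5282
sigma = R_bar / d2 = 1.5282 / 2.534 = 0.60307814
Cp = (USL - LSL)/(6*sigma) = (113.9 - 97.2)/(6*0.60307814) = 4.6152
Cpu = (113.9 - 107.7)/(3*0.60307814) = 3.4269
Cpl = (107.7 - 97.2)/(3*0.60307814) = 5.8036
Cpk = min(Cpu, Cpl) = 3.4269

3.4269


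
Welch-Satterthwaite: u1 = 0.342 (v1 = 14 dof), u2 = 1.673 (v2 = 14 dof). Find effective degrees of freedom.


uc = sqrt(u1^2 + u2^2) = sqrt(0.342^2 + 1.673^2) = 1.7075986
v_eff = uc^4 / (u1^4/v1 + u2^4/v2)
= 1.7075986^4 / (0.342^4/14 + 1.673^4/14)
= 8.5024319 / 0.56054887
v_eff = 15.1680

15.1680


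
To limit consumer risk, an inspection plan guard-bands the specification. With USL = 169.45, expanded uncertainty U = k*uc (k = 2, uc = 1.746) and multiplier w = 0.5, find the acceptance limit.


U = k * uc = 2 * 1.746 = 3.492
guard band g = w * U = 0.5 * 3.492 = 1.746
AL = USL - g = 169.45 - 1.746
AL = 167.7040

167.7040


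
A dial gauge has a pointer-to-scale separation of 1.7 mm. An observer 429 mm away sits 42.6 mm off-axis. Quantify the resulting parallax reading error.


error = h * offset / d
= 1.7 * 42.6 / 429
= 0.1688

0.1688


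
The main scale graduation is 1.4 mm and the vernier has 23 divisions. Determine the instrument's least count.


LC = MSD / n_div
= 1.4 / 23
= 0.0609

0.0609


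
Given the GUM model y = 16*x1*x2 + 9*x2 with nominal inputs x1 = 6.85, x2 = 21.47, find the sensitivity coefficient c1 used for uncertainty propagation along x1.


y = 16*x1*x2 + 9*x2
dy/dx1 = 16*x2
Evaluate at x2 = 21.47: c1 = 16 * 21.47
c1 = 343.5200

343.5200


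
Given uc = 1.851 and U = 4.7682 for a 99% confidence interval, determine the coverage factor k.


k = U / uc
k = 4.7682 / 1.851
k = 2.576

2.576


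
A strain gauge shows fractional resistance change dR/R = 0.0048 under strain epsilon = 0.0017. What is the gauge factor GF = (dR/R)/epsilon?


GF = (dR/R) / epsilon
= 0.0048 / 0.0017
= 2.8235

2.8235


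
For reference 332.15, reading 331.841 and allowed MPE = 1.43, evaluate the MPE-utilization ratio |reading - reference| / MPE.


e = indication - reference = 331.841 - 332.15 = -0.3090
|e| = 0.3090
ratio = |e| / MPE = 0.3090 / 1.43
ratio = 0.2161

0.2161


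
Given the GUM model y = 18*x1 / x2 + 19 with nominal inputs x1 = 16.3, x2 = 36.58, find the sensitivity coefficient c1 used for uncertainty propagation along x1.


y = 18*x1 / x2 + 19
dy/dx1 = 18/x2
Evaluate at x2 = 36.58: c1 = 18 / 36.58
c1 = 0.4921

0.4921


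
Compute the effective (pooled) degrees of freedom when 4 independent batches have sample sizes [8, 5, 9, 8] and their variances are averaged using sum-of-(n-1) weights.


nu = sum_i (n_i - 1)
nu = ((8 - 1) + (5 - 1) + (9 - 1) + (8 - 1))
nu = 7 + 4 + 8 + 7
nu = 26

26


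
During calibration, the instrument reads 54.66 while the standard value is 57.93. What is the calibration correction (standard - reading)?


Correction = standard - reading
= 57.93 - 54.66
= 3.2700

3.2700


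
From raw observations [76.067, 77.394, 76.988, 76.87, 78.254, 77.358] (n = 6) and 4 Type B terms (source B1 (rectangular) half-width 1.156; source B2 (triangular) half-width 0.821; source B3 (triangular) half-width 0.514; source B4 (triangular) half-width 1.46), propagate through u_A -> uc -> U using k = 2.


mean = (76.067 + 77.394 + 76.988 + 76.87 + 78.254 + 77.358) / 6 = 77.15516667
s = sqrt(sum((x - mean)^2)/(n-1)) = 0.72097002
u_A = s / sqrt(n) = 0.72097002 / sqrt(6) = 0.29433478
u_B1 = 1.156 / sqrt(3) = 0.66741691
u_B2 = 0.821 / sqrt(6) = 0.33517185
u_B3 = 0.514 / sqrt(6) = 0.20983962
u_B4 = 1.46 / sqrt(6) = 0.5960425
uc = sqrt(0.29433478^2 + 0.66741691^2 + 0.33517185^2 + 0.20983962^2 + 0.5960425^2) = 1.0216251
U = k * uc = 2 * 1.0216251
U = 2.0433

2.0433


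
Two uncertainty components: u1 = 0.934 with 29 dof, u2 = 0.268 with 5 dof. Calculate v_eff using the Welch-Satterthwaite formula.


uc = sqrt(u1^2 + u2^2) = sqrt(0.934^2 + 0.268^2) = 0.97168925
v_eff = uc^4 / (u1^4/v1 + u2^4/v2)
= 0.97168925^4 / (0.934^4/29 + 0.268^4/5)
= 0.89147587 / 0.027273289
v_eff = 32.6868

32.6868


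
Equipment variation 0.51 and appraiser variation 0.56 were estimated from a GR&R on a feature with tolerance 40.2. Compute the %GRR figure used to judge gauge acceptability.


GRR = sqrt(EV^2 + AV^2) = sqrt(0.51^2 + 0.56^2) = 0.75742986
%GRR = GRR / tol * 100 = 0.75742986 / 40.2 * 100
%GRR = 1.8842

1.8842


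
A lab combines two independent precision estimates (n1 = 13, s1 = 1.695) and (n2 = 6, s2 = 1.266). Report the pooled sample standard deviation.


s_p = sqrt(((n1-1)*s1^2 + (n2-1)*s2^2) / (n1+n2-2))
numerator = (13-1)*1.695^2 + (6-1)*1.266^2 = 34.4763 + 8.01378 = 42.49008
denominator = 13 + 6 - 2 = 17
s_p^2 = 42.49008 / 17 = 2.4994165
s_p = sqrt(2.4994165) = 1.5810

1.5810


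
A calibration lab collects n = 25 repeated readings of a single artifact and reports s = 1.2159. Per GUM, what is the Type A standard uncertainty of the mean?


u_A = s / sqrt(n)
u_A = 1.2159 / sqrt(25)
u_A = 1.2159 / 5
u_A = 0.2432

0.2432


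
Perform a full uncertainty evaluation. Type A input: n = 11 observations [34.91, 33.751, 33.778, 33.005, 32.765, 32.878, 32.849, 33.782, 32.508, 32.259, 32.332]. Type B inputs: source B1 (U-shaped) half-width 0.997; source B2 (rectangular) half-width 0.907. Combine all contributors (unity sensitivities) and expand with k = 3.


mean = (34.91 + 33.751 + 33.778 + 33.005 + 32.765 + 32.878 + 32.849 + 33.782 + 32.508 + 32.259 + 32.332) / 11 = 33.16518182
s = sqrt(sum((x - mean)^2)/(n-1)) = 0.80368387
u_A = s / sqrt(n) = 0.80368387 / sqrt(11) = 0.2423198
u_B1 = 0.997 / sqrt(2) = 0.70498546
u_B2 = 0.907 / sqrt(3) = 0.52365669
uc = sqrt(0.2423198^2 + 0.70498546^2 + 0.52365669^2) = 0.91101027
U = k * uc = 3 * 0.91101027
U = 2.7330

2.7330


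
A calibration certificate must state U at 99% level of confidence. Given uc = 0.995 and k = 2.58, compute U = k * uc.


U = k * uc
U = 2.58 * 0.995
U = 2.5671

2.5671


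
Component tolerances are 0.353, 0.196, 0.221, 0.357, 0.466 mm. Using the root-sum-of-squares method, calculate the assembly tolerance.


RSS = sqrt(0.353^2 + 0.196^2 + 0.221^2 + 0.357^2 + 0.466^2)
= sqrt(0.556471)
= 0.7460

0.7460


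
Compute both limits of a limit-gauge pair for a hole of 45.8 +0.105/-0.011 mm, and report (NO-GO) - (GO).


GO = nominal - lower_tol (smallest hole = maximum material condition)
GO = 45.8 - 0.011 = 45.789
NO-GO = nominal + upper_tol (largest hole = least material condition)
NO-GO = 45.8 + 0.105 = 45.905
spread = NO-GO - GO = 45.905 - 45.789 = 0.1160

0.1160


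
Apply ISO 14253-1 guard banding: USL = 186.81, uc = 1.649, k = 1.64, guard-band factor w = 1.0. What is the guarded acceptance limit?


U = k * uc = 1.64 * 1.649 = 2.70436
guard band g = w * U = 1.0 * 2.70436 = 2.70436
AL = USL - g = 186.81 - 2.70436
AL = 184.1056

184.1056


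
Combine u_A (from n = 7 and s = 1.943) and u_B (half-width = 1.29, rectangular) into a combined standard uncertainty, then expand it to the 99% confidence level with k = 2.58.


u_A = s / sqrt(n) = 1.943 / sqrt(7) = 0.73438497
u_B = half_width / sqrt(3) = 1.29 / sqrt(3) = 0.74478185
uc = sqrt(u_A^2 + u_B^2) = sqrt(0.73438497^2 + 0.74478185^2) = 1.0459547
U = k * uc = 2.58 * 1.0459547
U = 2.6986

2.6986


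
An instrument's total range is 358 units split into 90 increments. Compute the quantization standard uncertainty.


resolution = range / divisions
resolution = 358 / 90 = 3.9777778
u_res = resolution / (2*sqrt(3))
u_res = 3.9777778 / 3.4641016
u_res = 1.1483

1.1483


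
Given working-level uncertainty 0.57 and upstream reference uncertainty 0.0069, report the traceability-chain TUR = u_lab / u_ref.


TUR = u_lab / u_ref
= 0.57 / 0.0069
= 82.6087

82.6087


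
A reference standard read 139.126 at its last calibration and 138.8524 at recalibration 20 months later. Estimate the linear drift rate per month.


rate = (v2 - v1) / months
= (138.8524 - 139.126) / 20
= -0.2736 / 20
= -0.0137

-0.0137


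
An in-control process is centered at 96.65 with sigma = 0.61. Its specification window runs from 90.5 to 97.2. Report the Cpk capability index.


Cpu = (USL - mean) / (3*sigma) = (97.2 - 96.65) / (3*0.61) = 0.3005
Cpl = (mean - LSL) / (3*sigma) = (96.65 - 90.5) / (3*0.61) = 3.3607
Cpk = min(Cpu, Cpl) = 0.3005

0.3005


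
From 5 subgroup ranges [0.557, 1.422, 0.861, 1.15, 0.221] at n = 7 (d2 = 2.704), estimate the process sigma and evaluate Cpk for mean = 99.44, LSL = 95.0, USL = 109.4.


R_bar = (0.557 + 1.422 + 0.861 + 1.15 + 0.221) / 5 = 0.8422
sigma = R_bar / d2 = 0.8422 / 2.704 = 0.3114645
Cp = (USL - LSL)/(6*sigma) = (109.4 - 95.0)/(6*0.3114645) = 7.7055
Cpu = (109.4 - 99.44)/(3*0.3114645) = 10.6593
Cpl = (99.44 - 95.0)/(3*0.3114645) = 4.7517
Cpk = min(Cpu, Cpl) = 4.7517

4.7517


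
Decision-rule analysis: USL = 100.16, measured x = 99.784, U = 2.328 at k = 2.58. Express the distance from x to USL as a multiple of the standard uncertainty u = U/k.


u = U / k = 2.328 / 2.58 = 0.90232558
margin = |USL - x| = |100.16 - 99.784| = 0.376
z = margin / u = 0.376 / 0.90232558
z = 0.4167

0.4167


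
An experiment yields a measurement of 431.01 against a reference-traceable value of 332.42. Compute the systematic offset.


Systematic error = measured - true
= 431.01 - 332.42
= 98.5900

98.5900


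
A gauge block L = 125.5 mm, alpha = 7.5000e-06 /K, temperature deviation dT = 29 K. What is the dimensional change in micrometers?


dL = L * alpha * dT
= 125.5 * 7.5000e-06 * 29
= 0.0272963 mm
dL_um = 0.0272963 * 1000 = 27.2963 um

27.2963


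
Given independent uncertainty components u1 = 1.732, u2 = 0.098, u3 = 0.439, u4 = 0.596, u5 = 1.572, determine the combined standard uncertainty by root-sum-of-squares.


uc = sqrt(1.732^2 + 0.098^2 + 0.439^2 + 0.596^2 + 1.572^2)
uc = sqrt(6.028549)
uc = 2.4553

2.4553


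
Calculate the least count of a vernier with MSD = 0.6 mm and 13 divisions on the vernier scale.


LC = MSD / n_div
= 0.6 / 13
= 0.0462

0.0462


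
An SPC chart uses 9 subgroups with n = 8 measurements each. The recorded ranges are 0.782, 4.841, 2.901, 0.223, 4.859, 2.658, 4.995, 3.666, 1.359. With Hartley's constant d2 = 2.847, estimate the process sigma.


R_bar = (0.782 + 4.841 + 2.901 + 0.223 + 4.859 + 2.658 + 4.995 + 3.666 + 1.359) / 9
R_bar = 26.284 / 9 = 2.9204444
sigma_hat = R_bar / d2 = 2.9204444 / 2.847 = 1.0258

1.0258


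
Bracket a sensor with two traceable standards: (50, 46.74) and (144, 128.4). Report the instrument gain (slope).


slope = (y2 - y1) / (x2 - x1)
= (128.4 - 46.74) / (144 - 50)
= 81.6600 / 94
= 0.8687

0.8687


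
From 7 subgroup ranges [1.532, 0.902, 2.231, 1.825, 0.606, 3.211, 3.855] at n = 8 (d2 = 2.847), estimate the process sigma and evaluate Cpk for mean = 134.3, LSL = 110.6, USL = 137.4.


R_bar = (1.532 + 0.902 + 2.231 + 1.825 + 0.606 + 3.211 + 3.855) / 7 = 2.0231429
sigma = R_bar / d2 = 2.0231429 / 2.847 = 0.71062273
Cp = (USL - LSL)/(6*sigma) = (137.4 - 110.6)/(6*0.71062273) = 6.2856
Cpu = (137.4 - 134.3)/(3*0.71062273) = 1.4541
Cpl = (134.3 - 110.6)/(3*0.71062273) = 11.1170
Cpk = min(Cpu, Cpl) = 1.4541

1.4541


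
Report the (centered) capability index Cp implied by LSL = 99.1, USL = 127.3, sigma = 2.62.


Cp = (USL - LSL) / (6 * sigma)
= (127.3 - 99.1) / (6 * 2.62)
= 28.2000 / 15.7200
= 1.7939

1.7939


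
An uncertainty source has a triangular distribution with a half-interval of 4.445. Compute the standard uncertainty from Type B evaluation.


u_B = half_width / sqrt(6)
u_B = 4.445 / 2.4494897
u_B = 1.8147

1.8147


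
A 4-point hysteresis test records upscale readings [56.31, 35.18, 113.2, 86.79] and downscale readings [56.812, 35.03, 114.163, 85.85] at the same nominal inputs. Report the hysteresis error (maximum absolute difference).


|56.31 - 56.812| = 0.5020
|35.18 - 35.03| = 0.1500
|113.2 - 114.163| = 0.9630
|86.79 - 85.85| = 0.9400
hysteresis = max(diffs) = 0.9630

0.9630


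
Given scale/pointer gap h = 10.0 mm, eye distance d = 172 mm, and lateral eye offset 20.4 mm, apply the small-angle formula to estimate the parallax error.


error = h * offset / d
= 10.0 * 20.4 / 172
= 1.1860

1.1860


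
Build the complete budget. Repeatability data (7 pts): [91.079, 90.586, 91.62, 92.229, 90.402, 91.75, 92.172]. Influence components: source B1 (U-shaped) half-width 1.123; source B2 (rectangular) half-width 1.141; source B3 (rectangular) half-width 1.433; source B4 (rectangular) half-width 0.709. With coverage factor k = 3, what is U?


mean = (91.079 + 90.586 + 91.62 + 92.229 + 90.402 + 91.75 + 92.172) / 7 = 91.40542857
s = sqrt(sum((x - mean)^2)/(n-1)) = 0.73207009
u_A = s / sqrt(n) = 0.73207009 / sqrt(7) = 0.27669649
u_B1 = 1.123 / sqrt(2) = 0.79408092
u_B2 = 1.141 / sqrt(3) = 0.65875666
u_B3 = 1.433 / sqrt(3) = 0.82734294
u_B4 = 0.709 / sqrt(3) = 0.40934134
uc = sqrt(0.27669649^2 + 0.79408092^2 + 0.65875666^2 + 0.82734294^2 + 0.40934134^2) = 1.411787
U = k * uc = 3 * 1.411787
U = 4.2354

4.2354


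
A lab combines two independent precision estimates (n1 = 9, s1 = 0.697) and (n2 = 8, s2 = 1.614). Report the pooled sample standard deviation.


s_p = sqrt(((n1-1)*s1^2 + (n2-1)*s2^2) / (n1+n2-2))
numerator = (9-1)*0.697^2 + (8-1)*1.614^2 = 3.886472 + 18.234972 = 22.121444
denominator = 9 + 8 - 2 = 15
s_p^2 = 22.121444 / 15 = 1.4747629
s_p = sqrt(1.4747629) = 1.2144

1.2144


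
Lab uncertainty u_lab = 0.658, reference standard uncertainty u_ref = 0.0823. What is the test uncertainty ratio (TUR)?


TUR = u_lab / u_ref
= 0.658 / 0.0823
= 7.9951

7.9951


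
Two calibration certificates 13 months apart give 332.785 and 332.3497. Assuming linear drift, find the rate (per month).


rate = (v2 - v1) / months
= (332.3497 - 332.785) / 13
= -0.4353 / 13
= -0.0335

-0.0335


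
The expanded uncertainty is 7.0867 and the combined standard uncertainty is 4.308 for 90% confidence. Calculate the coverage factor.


k = U / uc
k = 7.0867 / 4.308
k = 1.645

1.645


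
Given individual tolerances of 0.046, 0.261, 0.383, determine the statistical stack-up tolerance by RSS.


RSS = sqrt(0.046^2 + 0.261^2 + 0.383^2)
= sqrt(0.216926)
= 0.4658

0.4658


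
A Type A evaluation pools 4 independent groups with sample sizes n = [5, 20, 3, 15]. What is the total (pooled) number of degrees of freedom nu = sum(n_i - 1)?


nu = sum_i (n_i - 1)
nu = ((5 - 1) + (20 - 1) + (3 - 1) + (15 - 1))
nu = 4 + 19 + 2 + 14
nu = 39

39


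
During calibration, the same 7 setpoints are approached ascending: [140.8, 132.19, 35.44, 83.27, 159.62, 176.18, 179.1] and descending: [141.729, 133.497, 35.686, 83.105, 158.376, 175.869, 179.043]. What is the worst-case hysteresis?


|140.8 - 141.729| = 0.9290
|132.19 - 133.497| = 1.3070
|35.44 - 35.686| = 0.2460
|83.27 - 83.105| = 0.1650
|159.62 - 158.376| = 1.2440
|176.18 - 175.869| = 0.3110
|179.1 - 179.043| = 0.0570
hysteresis = max(diffs) = 1.3070

1.3070


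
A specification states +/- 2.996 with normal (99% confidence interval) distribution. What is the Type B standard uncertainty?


u_B = half_width / 2.576
u_B = 2.996 / 2.576
u_B = 1.1630

1.1630


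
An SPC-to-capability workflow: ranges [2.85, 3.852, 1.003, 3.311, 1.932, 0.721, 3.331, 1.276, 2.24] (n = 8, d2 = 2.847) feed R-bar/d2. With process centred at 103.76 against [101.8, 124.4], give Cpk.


R_bar = (2.85 + 3.852 + 1.003 + 3.311 + 1.932 + 0.721 + 3.331 + 1.276 + 2.24) / 9 = 2.2795556
sigma = R_bar / d2 = 2.2795556 / 2.847 = 0.8006869
Cp = (USL - LSL)/(6*sigma) = (124.4 - 101.8)/(6*0.8006869) = 4.7043
Cpu = (124.4 - 103.76)/(3*0.8006869) = 8.5926
Cpl = (103.76 - 101.8)/(3*0.8006869) = 0.8160
Cpk = min(Cpu, Cpl) = 0.8160

0.8160


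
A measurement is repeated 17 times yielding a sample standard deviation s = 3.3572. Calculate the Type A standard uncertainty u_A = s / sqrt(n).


u_A = s / sqrt(n)
u_A = 3.3572 / sqrt(17)
u_A = 3.3572 / 4.1231056
u_A = 0.8142

0.8142


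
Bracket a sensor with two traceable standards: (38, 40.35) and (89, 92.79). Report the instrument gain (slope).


slope = (y2 - y1) / (x2 - x1)
= (92.79 - 40.35) / (89 - 38)
= 52.4400 / 51
= 1.0282

1.0282


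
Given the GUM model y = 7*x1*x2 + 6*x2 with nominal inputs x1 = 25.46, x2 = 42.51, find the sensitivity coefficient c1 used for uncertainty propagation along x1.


y = 7*x1*x2 + 6*x2
dy/dx1 = 7*x2
Evaluate at x2 = 42.51: c1 = 7 * 42.51
c1 = 297.5700

297.5700


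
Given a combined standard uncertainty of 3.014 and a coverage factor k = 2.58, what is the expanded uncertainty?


U = k * uc
U = 2.58 * 3.014
U = 7.7761

7.7761


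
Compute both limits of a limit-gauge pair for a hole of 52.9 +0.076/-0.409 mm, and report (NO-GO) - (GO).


GO = nominal - lower_tol (smallest hole = maximum material condition)
GO = 52.9 - 0.409 = 52.491
NO-GO = nominal + upper_tol (largest hole = least material condition)
NO-GO = 52.9 + 0.076 = 52.976
spread = NO-GO - GO = 52.976 - 52.491 = 0.4850

0.4850


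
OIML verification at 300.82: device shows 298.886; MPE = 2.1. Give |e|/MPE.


e = indication - reference = 298.886 - 300.82 = -1.9340
|e| = 1.9340
ratio = |e| / MPE = 1.9340 / 2.1
ratio = 0.9210

0.9210


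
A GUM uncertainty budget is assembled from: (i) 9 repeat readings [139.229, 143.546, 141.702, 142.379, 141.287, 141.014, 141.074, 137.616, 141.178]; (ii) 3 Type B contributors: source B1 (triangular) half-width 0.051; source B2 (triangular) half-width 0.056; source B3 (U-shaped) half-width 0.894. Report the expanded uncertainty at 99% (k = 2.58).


mean = (139.229 + 143.546 + 141.702 + 142.379 + 141.287 + 141.014 + 141.074 + 137.616 + 141.178) / 9 = 141.0027778
s = sqrt(sum((x - mean)^2)/(n-1)) = 1.7169782
u_A = s / sqrt(n) = 1.7169782 / sqrt(9) = 0.57232607
u_B1 = 0.051 / sqrt(6) = 0.020820663
u_B2 = 0.056 / sqrt(6) = 0.022861904
u_B3 = 0.894 / sqrt(2) = 0.63215346
uc = sqrt(0.57232607^2 + 0.020820663^2 + 0.022861904^2 + 0.63215346^2) = 0.8533061
U = k * uc = 2.58 * 0.8533061
U = 2.2015

2.2015


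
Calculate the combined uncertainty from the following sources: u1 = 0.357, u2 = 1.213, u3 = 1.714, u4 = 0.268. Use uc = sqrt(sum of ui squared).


uc = sqrt(0.357^2 + 1.213^2 + 1.714^2 + 0.268^2)
uc = sqrt(4.608438)
uc = 2.1467

2.1467


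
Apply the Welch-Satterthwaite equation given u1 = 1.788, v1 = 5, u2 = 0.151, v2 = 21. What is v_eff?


uc = sqrt(u1^2 + u2^2) = sqrt(1.788^2 + 0.151^2) = 1.7943648
v_eff = uc^4 / (u1^4/v1 + u2^4/v2)
= 1.7943648^4 / (1.788^4/5 + 0.151^4/21)
= 10.366758 / 2.0441149
v_eff = 5.0715

5.0715


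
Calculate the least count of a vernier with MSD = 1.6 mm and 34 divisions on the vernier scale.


LC = MSD / n_div
= 1.6 / 34
= 0.0471

0.0471


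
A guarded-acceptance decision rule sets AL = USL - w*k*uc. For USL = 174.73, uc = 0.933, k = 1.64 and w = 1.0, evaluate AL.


U = k * uc = 1.64 * 0.933 = 1.53012
guard band g = w * U = 1.0 * 1.53012 = 1.53012
AL = USL - g = 174.73 - 1.53012
AL = 173.1999

173.1999


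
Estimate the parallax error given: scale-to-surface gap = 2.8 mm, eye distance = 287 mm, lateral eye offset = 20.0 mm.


error = h * offset / d
= 2.8 * 20.0 / 287
= 0.1951

0.1951


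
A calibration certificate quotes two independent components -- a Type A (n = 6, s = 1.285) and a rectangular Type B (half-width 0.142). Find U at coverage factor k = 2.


u_A = s / sqrt(n) = 1.285 / sqrt(6) = 0.52459905
u_B = half_width / sqrt(3) = 0.142 / sqrt(3) = 0.081983738
uc = sqrt(u_A^2 + u_B^2) = sqrt(0.52459905^2 + 0.081983738^2) = 0.53096657
U = k * uc = 2 * 0.53096657
U = 1.0619

1.0619


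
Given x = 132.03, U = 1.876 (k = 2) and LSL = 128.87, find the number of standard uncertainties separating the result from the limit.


u = U / k = 1.876 / 2 = 0.938
margin = |LSL - x| = |128.87 - 132.03| = 3.16
z = margin / u = 3.16 / 0.938
z = 3.3689

3.3689


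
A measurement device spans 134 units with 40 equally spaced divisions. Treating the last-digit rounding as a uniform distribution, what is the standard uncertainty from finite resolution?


resolution = range / divisions
resolution = 134 / 40 = 3.35
u_res = resolution / (2*sqrt(3))
u_res = 3.35 / 3.4641016
u_res = 0.9671

0.9671


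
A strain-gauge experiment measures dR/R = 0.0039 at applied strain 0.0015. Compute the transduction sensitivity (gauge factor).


GF = (dR/R) / epsilon
= 0.0039 / 0.0015
= 2.6000

2.6000


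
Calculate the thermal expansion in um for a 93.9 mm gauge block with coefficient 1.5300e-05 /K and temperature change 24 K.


dL = L * alpha * dT
= 93.9 * 1.5300e-05 * 24
= 0.0344801 mm
dL_um = 0.0344801 * 1000 = 34.4801 um

34.4801


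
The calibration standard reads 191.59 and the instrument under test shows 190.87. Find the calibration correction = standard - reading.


Correction = standard - reading
= 191.59 - 190.87
= 0.7200

0.7200


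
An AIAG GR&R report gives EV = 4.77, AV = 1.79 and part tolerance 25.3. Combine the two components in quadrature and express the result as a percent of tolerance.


GRR = sqrt(EV^2 + AV^2) = sqrt(4.77^2 + 1.79^2) = 5.0948013
%GRR = GRR / tol * 100 = 5.0948013 / 25.3 * 100
%GRR = 20.1376

20.1376


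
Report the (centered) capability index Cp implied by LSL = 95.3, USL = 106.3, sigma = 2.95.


Cp = (USL - LSL) / (6 * sigma)
= (106.3 - 95.3) / (6 * 2.95)
= 11.0000 / 17.7000
= 0.6215

0.6215


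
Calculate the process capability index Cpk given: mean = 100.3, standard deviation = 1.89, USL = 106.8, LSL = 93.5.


Cpu = (USL - mean) / (3*sigma) = (106.8 - 100.3) / (3*1.89) = 1.1464
Cpl = (mean - LSL) / (3*sigma) = (100.3 - 93.5) / (3*1.89) = 1.1993
Cpk = min(Cpu, Cpl) = 1.1464

1.1464


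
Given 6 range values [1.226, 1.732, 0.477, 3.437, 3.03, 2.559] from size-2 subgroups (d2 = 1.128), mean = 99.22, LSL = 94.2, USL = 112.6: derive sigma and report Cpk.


R_bar = (1.226 + 1.732 + 0.477 + 3.437 + 3.03 + 2.559) / 6 = 2.0768333
sigma = R_bar / d2 = 2.0768333 / 1.128 = 1.8411643
Cp = (USL - LSL)/(6*sigma) = (112.6 - 94.2)/(6*1.8411643) = 1.6656
Cpu = (112.6 - 99.22)/(3*1.8411643) = 2.4224
Cpl = (99.22 - 94.2)/(3*1.8411643) = 0.9088
Cpk = min(Cpu, Cpl) = 0.9088

0.9088


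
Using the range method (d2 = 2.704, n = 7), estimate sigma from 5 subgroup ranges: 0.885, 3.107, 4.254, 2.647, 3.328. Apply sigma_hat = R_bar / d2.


R_bar = (0.885 + 3.107 + 4.254 + 2.647 + 3.328) / 5
R_bar = 14.221 / 5 = 2.8442
sigma_hat = R_bar / d2 = 2.8442 / 2.704 = 1.0518

1.0518


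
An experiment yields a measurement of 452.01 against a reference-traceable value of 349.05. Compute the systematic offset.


Systematic error = measured - true
= 452.01 - 349.05
= 102.9600

102.9600


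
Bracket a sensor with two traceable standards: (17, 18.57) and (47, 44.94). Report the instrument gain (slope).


slope = (y2 - y1) / (x2 - x1)
= (44.94 - 18.57) / (47 - 17)
= 26.3700 / 30
= 0.8790

0.8790


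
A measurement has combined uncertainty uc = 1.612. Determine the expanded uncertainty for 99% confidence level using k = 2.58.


U = k * uc
U = 2.58 * 1.612
U = 4.1590

4.1590


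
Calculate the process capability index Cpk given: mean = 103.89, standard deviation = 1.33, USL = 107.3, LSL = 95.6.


Cpu = (USL - mean) / (3*sigma) = (107.3 - 103.89) / (3*1.33) = 0.8546
Cpl = (mean - LSL) / (3*sigma) = (103.89 - 95.6) / (3*1.33) = 2.0777
Cpk = min(Cpu, Cpl) = 0.8546

0.8546


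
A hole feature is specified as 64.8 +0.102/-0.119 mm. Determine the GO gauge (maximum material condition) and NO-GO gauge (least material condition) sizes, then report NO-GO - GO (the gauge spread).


GO = nominal - lower_tol (smallest hole = maximum material condition)
GO = 64.8 - 0.119 = 64.681
NO-GO = nominal + upper_tol (largest hole = least material condition)
NO-GO = 64.8 + 0.102 = 64.902
spread = NO-GO - GO = 64.902 - 64.681 = 0.2210

0.2210


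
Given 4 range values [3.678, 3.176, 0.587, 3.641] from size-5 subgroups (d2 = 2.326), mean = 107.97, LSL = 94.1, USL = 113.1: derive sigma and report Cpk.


R_bar = (3.678 + 3.176 + 0.587 + 3.641) / 4 = 2.7705
sigma = R_bar / d2 = 2.7705 / 2.326 = 1.1911006
Cp = (USL - LSL)/(6*sigma) = (113.1 - 94.1)/(6*1.1911006) = 2.6586
Cpu = (113.1 - 107.97)/(3*1.1911006) = 1.4356
Cpl = (107.97 - 94.1)/(3*1.1911006) = 3.8816
Cpk = min(Cpu, Cpl) = 1.4356

1.4356


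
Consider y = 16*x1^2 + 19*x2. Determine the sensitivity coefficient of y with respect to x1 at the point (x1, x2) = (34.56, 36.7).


y = 16*x1^2 + 19*x2
dy/dx1 = 2*16*x1
Evaluate at x1 = 34.56: c1 = 32 * 34.56
c1 = 1105.9200

1105.9200


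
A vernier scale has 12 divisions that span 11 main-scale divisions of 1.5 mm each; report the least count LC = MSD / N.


LC = MSD / n_div
= 1.5 / 12
= 0.1250

0.1250


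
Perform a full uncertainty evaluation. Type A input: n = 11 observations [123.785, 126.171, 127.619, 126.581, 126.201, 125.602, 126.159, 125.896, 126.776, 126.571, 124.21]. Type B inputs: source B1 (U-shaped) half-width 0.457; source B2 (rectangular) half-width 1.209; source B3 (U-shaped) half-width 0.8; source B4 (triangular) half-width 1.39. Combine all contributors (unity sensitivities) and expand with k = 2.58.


mean = (123.785 + 126.171 + 127.619 + 126.581 + 126.201 + 125.602 + 126.159 + 125.896 + 126.776 + 126.571 + 124.21) / 11 = 125.961
s = sqrt(sum((x - mean)^2)/(n-1)) = 1.1065566
u_A = s / sqrt(n) = 1.1065566 / sqrt(11) = 0.33363937
u_B1 = 0.457 / sqrt(2) = 0.3231478
u_B2 = 1.209 / sqrt(3) = 0.69801648
u_B3 = 0.8 / sqrt(2) = 0.56568542
u_B4 = 1.39 / sqrt(6) = 0.56746512
uc = sqrt(0.33363937^2 + 0.3231478^2 + 0.69801648^2 + 0.56568542^2 + 0.56746512^2) = 1.1597342
U = k * uc = 2.58 * 1.1597342
U = 2.9921

2.9921


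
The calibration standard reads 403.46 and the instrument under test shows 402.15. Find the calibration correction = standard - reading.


Correction = standard - reading
= 403.46 - 402.15
= 1.3100

1.3100


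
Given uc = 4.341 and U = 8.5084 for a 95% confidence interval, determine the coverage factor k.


k = U / uc
k = 8.5084 / 4.341
k = 1.96

1.96


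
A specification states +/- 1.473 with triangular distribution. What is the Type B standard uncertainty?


u_B = half_width / sqrt(6)
u_B = 1.473 / 2.4494897
u_B = 0.6013

0.6013


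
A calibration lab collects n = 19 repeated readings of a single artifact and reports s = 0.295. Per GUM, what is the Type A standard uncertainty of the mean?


u_A = s / sqrt(n)
u_A = 0.295 / sqrt(19)
u_A = 0.295 / 4.3588989
u_A = 0.0677

0.0677


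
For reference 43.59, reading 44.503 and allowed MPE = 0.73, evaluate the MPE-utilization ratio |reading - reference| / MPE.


e = indication - reference = 44.503 - 43.59 = 0.9130
|e| = 0.9130
ratio = |e| / MPE = 0.9130 / 0.73
ratio = 1.2507

1.2507


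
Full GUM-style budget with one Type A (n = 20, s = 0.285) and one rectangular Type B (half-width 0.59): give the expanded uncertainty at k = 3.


u_A = s / sqrt(n) = 0.285 / sqrt(20) = 0.063727937
u_B = half_width / sqrt(3) = 0.59 / sqrt(3) = 0.34063666
uc = sqrt(u_A^2 + u_B^2) = sqrt(0.063727937^2 + 0.34063666^2) = 0.34654665
U = k * uc = 3 * 0.34654665
U = 1.0396

1.0396


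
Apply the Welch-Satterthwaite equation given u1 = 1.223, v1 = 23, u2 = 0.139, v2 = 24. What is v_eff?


uc = sqrt(u1^2 + u2^2) = sqrt(1.223^2 + 0.139^2) = 1.2308737
v_eff = uc^4 / (u1^4/v1 + u2^4/v2)
= 1.2308737^4 / (1.223^4/23 + 0.139^4/24)
= 2.2953767 / 0.097285347
v_eff = 23.5943

23.5943


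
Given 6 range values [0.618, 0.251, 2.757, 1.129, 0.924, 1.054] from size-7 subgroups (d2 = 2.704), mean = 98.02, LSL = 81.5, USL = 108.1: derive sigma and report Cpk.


R_bar = (0.618 + 0.251 + 2.757 + 1.129 + 0.924 + 1.054) / 6 = 1.1221667
sigma = R_bar / d2 = 1.1221667 / 2.704 = 0.41500248
Cp = (USL - LSL)/(6*sigma) = (108.1 - 81.5)/(6*0.41500248) = 10.6827
Cpu = (108.1 - 98.02)/(3*0.41500248) = 8.0963
Cpl = (98.02 - 81.5)/(3*0.41500248) = 13.2690
Cpk = min(Cpu, Cpl) = 8.0963

8.0963


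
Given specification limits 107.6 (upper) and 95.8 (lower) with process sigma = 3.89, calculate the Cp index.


Cp = (USL - LSL) / (6 * sigma)
= (107.6 - 95.8) / (6 * 3.89)
= 11.8000 / 23.3400
= 0.5056

0.5056


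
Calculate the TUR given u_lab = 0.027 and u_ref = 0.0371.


TUR = u_lab / u_ref
= 0.027 / 0.0371
= 0.7278

0.7278


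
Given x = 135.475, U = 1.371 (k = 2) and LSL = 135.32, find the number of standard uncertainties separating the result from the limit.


u = U / k = 1.371 / 2 = 0.6855
margin = |LSL - x| = |135.32 - 135.475| = 0.155
z = margin / u = 0.155 / 0.6855
z = 0.2261

0.2261


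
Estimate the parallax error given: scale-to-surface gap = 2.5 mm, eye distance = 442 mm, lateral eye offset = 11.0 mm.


error = h * offset / d
= 2.5 * 11.0 / 442
= 0.0622

0.0622


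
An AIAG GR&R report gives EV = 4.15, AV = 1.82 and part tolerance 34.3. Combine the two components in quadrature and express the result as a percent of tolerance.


GRR = sqrt(EV^2 + AV^2) = sqrt(4.15^2 + 1.82^2) = 4.531545
%GRR = GRR / tol * 100 = 4.531545 / 34.3 * 100
%GRR = 13.2115

13.2115


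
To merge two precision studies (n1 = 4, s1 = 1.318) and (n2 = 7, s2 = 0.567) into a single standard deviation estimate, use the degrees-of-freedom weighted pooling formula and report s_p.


s_p = sqrt(((n1-1)*s1^2 + (n2-1)*s2^2) / (n1+n2-2))
numerator = (4-1)*1.318^2 + (7-1)*0.567^2 = 5.211372 + 1.928934 = 7.140306
denominator = 4 + 7 - 2 = 9
s_p^2 = 7.140306 / 9 = 0.79336733
s_p = sqrt(0.79336733) = 0.8907

0.8907


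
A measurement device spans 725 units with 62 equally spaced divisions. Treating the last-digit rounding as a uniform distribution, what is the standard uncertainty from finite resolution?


resolution = range / divisions
resolution = 725 / 62 = 11.693548
u_res = resolution / (2*sqrt(3))
u_res = 11.693548 / 3.4641016
u_res = 3.3756

3.3756


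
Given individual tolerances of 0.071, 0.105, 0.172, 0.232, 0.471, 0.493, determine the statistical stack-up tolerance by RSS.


RSS = sqrt(0.071^2 + 0.105^2 + 0.172^2 + 0.232^2 + 0.471^2 + 0.493^2)
= sqrt(0.564364)
= 0.7512

0.7512


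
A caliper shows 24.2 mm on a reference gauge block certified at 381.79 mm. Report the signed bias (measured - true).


Systematic error = measured - true
= 24.2 - 381.79
= -357.5900

-357.5900


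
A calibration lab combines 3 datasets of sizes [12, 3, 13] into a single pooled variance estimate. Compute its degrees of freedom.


nu = sum_i (n_i - 1)
nu = ((12 - 1) + (3 - 1) + (13 - 1))
nu = 11 + 2 + 12
nu = 25

25


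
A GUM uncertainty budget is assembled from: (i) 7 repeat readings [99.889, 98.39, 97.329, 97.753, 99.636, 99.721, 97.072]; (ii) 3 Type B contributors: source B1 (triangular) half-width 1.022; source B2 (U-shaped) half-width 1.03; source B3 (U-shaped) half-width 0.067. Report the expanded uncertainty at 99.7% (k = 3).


mean = (99.889 + 98.39 + 97.329 + 97.753 + 99.636 + 99.721 + 97.072) / 7 = 98.54142857
s = sqrt(sum((x - mean)^2)/(n-1)) = 1.2027176
u_A = s / sqrt(n) = 1.2027176 / sqrt(7) = 0.45458452
u_B1 = 1.022 / sqrt(6) = 0.41722975
u_B2 = 1.03 / sqrt(2) = 0.72831998
u_B3 = 0.067 / sqrt(2) = 0.047376154
uc = sqrt(0.45458452^2 + 0.41722975^2 + 0.72831998^2 + 0.047376154^2) = 0.95573126
U = k * uc = 3 * 0.95573126
U = 2.8672

2.8672
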